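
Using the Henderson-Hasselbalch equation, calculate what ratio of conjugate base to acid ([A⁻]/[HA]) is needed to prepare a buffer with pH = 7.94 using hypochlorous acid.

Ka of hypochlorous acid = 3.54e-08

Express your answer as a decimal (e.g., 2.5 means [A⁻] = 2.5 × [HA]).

pKa = -log(3.54e-08) = 7.4510. pH = pKa + log([A⁻]/[HA]), so log([A⁻]/[HA]) = pH − pKa = 7.94 − 7.4510 = 0.4890. [A⁻]/[HA] = 10^(0.4890) = 3.08

[A⁻]/[HA] = 3.08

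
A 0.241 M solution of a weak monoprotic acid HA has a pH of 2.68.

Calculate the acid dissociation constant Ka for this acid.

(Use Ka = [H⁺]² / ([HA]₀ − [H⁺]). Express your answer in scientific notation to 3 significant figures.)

[H⁺] = 10^(−pH) = 10^(−2.68) = 2.089e-03 M. For HA ⇌ H⁺ + A⁻, Ka = [H⁺][A⁻]/[HA] = [H⁺]² / ([HA]₀ − [H⁺]) = (2.089e-03)² / (0.241 − 2.089e-03) = 1.83e-05.

K_a = 1.83e-05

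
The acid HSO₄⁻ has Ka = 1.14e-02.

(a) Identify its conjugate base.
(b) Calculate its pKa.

(a) The conjugate base is formed by removing one H⁺ from HSO₄⁻, giving SO₄²⁻. (b) pKa = -log(Ka) = -log(1.14e-02) = 1.94.

Conjugate base: SO₄²⁻; pK_a = 1.94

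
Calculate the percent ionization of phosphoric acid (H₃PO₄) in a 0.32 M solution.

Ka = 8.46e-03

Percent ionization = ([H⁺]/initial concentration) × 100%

Using Ka equilibrium: x² + Ka×x - Ka×C = 0. Solving: [H⁺] = 4.7972e-02. Percent = (4.7972e-02/0.32) × 100

Percent ionization = 15%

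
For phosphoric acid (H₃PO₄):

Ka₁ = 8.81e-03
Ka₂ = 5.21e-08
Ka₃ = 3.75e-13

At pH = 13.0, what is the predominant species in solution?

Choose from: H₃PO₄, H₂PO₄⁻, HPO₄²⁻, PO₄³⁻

pKa₁ = 2.06, pKa₂ = 7.28, pKa₃ = 12.43. For a polyprotic acid the predominant species crosses at each pKa: below pKa_n the protonated form dominates, above it the deprotonated form does. At pH = 13.0, the predominant species is PO₄³⁻.

PO₄³⁻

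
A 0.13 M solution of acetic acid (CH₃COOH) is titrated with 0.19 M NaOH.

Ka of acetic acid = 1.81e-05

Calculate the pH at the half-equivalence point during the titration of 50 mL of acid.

At half-equivalence [HA] = [A⁻], so Henderson-Hasselbalch gives pH = pKa = -log(1.81e-05) = 4.74.

pH = pKa = 4.74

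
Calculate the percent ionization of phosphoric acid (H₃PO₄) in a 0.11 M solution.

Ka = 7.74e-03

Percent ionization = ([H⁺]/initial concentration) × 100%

Using Ka equilibrium: x² + Ka×x - Ka×C = 0. Solving: [H⁺] = 2.5564e-02. Percent = (2.5564e-02/0.11) × 100

Percent ionization = 23.2%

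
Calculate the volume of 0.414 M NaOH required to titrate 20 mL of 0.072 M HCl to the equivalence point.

At equivalence: moles acid = moles base. moles HCl = 0.072 × 20/1000 = 0.00144 mol. V_base = moles / 0.414 × 1000 = 3.5 mL.

V_{base} = 3.5 mL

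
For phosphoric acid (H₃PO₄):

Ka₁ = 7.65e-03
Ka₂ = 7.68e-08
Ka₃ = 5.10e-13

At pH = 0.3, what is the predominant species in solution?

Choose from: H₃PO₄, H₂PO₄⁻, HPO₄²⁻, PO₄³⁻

pKa₁ = 2.12, pKa₂ = 7.11, pKa₃ = 12.29. For a polyprotic acid the predominant species crosses at each pKa: below pKa_n the protonated form dominates, above it the deprotonated form does. At pH = 0.3, the predominant species is H₃PO₄.

H₃PO₄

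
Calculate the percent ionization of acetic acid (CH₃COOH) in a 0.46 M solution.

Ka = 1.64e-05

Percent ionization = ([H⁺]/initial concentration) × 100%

Using Ka equilibrium: x² + Ka×x - Ka×C = 0. Solving: [H⁺] = 2.7384e-03. Percent = (2.7384e-03/0.46) × 100

Percent ionization = 0.595%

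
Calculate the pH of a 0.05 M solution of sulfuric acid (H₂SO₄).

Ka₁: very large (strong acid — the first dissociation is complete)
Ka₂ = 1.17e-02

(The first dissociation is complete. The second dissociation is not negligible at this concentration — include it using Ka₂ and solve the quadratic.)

First dissociation is complete: [H⁺]₀ = [HSO₄⁻]₀ = C = 0.05 M. Second dissociation HSO₄⁻ ⇌ H⁺ + SO₄²⁻: let x = [SO₄²⁻]. Ka₂ = (C + x)·x / (C − x) = 1.17e-02 → x² + (C + Ka₂)·x − Ka₂·C = 0 → x² + 0.06170·x − 5.850e-04 = 0. x = (−0.06170 + √(0.06170² + 4 × 5.850e-04)) / 2 = 8.3511e-03 M. [H⁺] = C + x = 0.05 + 8.3511e-03 = 5.8351e-02 M. pH = -log(5.8351e-02) = 1.23.

pH = 1.23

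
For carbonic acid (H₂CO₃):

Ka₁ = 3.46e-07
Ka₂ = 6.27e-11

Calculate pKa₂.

pKa₂ = -log(Ka₂) = -log(6.27e-11) = 10.20.

pK_{a2} = 10.20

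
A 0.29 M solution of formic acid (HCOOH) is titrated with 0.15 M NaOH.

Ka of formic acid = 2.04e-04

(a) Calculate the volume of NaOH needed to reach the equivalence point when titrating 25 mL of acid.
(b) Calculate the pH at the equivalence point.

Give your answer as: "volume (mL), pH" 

moles acid = 0.29 × 25/1000 = 0.00725 mol; V_base = moles/0.15 × 1000 = 48.3 mL. At equivalence only the conjugate base is present: [A⁻] = 0.00725/0.073 = 9.8864e-02 M. Kb = Kw/Ka = 4.90e-11; [OH⁻] = √(Kb × [A⁻]) = 2.2014e-06; pOH = 5.66; pH = 14 - pOH = 8.34.

V = 48.3 mL, pH = 8.34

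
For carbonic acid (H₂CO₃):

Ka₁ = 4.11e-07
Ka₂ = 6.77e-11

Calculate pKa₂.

pKa₂ = -log(Ka₂) = -log(6.77e-11) = 10.17.

pK_{a2} = 10.17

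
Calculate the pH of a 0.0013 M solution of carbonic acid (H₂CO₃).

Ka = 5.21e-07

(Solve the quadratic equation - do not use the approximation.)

x² + Ka×x - Ka×C = 0. Using quadratic formula: [H⁺] = 2.5766e-05

pH = 4.59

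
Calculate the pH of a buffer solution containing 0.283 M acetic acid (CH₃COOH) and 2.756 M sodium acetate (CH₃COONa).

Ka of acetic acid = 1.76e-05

pKa = -log(1.76e-05) = 4.75. pH = pKa + log([A⁻]/[HA]) = 4.75 + log(2.756/0.283)

pH = 5.74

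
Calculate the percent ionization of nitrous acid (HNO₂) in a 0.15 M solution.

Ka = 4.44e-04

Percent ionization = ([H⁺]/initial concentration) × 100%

Using Ka equilibrium: x² + Ka×x - Ka×C = 0. Solving: [H⁺] = 7.9419e-03. Percent = (7.9419e-03/0.15) × 100

Percent ionization = 5.29%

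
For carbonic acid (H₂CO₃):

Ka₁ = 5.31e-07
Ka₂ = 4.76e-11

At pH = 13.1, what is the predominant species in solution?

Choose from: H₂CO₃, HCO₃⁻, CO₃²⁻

pKa₁ = 6.27, pKa₂ = 10.32. For a polyprotic acid the predominant species crosses at each pKa: below pKa_n the protonated form dominates, above it the deprotonated form does. At pH = 13.1, the predominant species is CO₃²⁻.

CO₃²⁻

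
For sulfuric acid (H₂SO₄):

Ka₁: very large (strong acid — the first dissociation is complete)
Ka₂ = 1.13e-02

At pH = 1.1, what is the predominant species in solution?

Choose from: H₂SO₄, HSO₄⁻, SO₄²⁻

The first dissociation is complete, so H₂SO₄ itself is never the predominant species in water; pKa₂ = -log(1.13e-02) = 1.95. For a polyprotic acid the predominant species crosses at each pKa: below pKa_n the protonated form dominates, above it the deprotonated form does. At pH = 1.1, the predominant species is HSO₄⁻.

HSO₄⁻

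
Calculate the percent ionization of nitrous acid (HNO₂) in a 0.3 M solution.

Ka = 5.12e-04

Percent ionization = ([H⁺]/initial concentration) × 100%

Using Ka equilibrium: x² + Ka×x - Ka×C = 0. Solving: [H⁺] = 1.2140e-02. Percent = (1.2140e-02/0.3) × 100

Percent ionization = 4.05%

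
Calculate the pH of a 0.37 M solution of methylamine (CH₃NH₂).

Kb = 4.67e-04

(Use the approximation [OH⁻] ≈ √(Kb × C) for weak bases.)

[OH⁻] = √(Kb × C) = √(4.67e-04 × 0.37) = 1.3145e-02. pOH = 1.88, pH = 14 - pOH

pH = 12.12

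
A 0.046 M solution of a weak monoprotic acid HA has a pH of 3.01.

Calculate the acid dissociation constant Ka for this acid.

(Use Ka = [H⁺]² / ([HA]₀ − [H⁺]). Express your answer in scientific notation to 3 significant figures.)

[H⁺] = 10^(−pH) = 10^(−3.01) = 9.772e-04 M. For HA ⇌ H⁺ + A⁻, Ka = [H⁺][A⁻]/[HA] = [H⁺]² / ([HA]₀ − [H⁺]) = (9.772e-04)² / (0.046 − 9.772e-04) = 2.12e-05.

K_a = 2.12e-05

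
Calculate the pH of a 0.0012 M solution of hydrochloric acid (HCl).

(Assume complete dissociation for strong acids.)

[H⁺] = 0.0012 M for strong acid. pH = -log[H⁺] = -log(0.0012)

pH = 2.92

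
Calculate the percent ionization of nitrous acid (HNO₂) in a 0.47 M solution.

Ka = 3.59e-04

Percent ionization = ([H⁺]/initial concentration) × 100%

Using Ka equilibrium: x² + Ka×x - Ka×C = 0. Solving: [H⁺] = 1.2811e-02. Percent = (1.2811e-02/0.47) × 100

Percent ionization = 2.73%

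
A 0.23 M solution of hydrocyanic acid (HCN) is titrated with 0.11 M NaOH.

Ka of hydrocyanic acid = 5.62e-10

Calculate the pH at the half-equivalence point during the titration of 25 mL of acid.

At half-equivalence [HA] = [A⁻], so Henderson-Hasselbalch gives pH = pKa = -log(5.62e-10) = 9.25.

pH = pKa = 9.25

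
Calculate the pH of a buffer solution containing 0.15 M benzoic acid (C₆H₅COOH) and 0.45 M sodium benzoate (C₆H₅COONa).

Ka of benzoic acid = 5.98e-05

pKa = -log(5.98e-05) = 4.22. pH = pKa + log([A⁻]/[HA]) = 4.22 + log(0.45/0.15)

pH = 4.70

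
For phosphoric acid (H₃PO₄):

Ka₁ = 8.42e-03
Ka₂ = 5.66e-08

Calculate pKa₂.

pKa₂ = -log(Ka₂) = -log(5.66e-08) = 7.25.

pK_{a2} = 7.25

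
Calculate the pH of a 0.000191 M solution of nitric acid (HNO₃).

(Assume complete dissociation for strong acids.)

[H⁺] = 0.000191 M for strong acid. pH = -log[H⁺] = -log(0.000191)

pH = 3.72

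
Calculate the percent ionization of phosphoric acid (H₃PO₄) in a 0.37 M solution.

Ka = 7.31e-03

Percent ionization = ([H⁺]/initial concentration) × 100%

Using Ka equilibrium: x² + Ka×x - Ka×C = 0. Solving: [H⁺] = 4.8480e-02. Percent = (4.8480e-02/0.37) × 100

Percent ionization = 13.1%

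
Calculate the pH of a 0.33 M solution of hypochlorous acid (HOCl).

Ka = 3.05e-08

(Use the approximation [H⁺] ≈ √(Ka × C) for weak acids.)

[H⁺] = √(Ka × C) = √(3.05e-08 × 0.33) = 1.0032e-04. pH = -log(1.0032e-04)

pH = 4.00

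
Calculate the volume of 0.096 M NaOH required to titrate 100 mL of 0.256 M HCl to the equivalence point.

At equivalence: moles acid = moles base. moles HCl = 0.256 × 100/1000 = 0.0256 mol. V_base = moles / 0.096 × 1000 = 266.7 mL.

V_{base} = 266.7 mL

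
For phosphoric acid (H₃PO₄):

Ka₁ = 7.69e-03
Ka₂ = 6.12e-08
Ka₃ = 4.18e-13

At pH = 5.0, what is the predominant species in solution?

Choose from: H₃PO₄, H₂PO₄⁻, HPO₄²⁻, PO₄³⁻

pKa₁ = 2.11, pKa₂ = 7.21, pKa₃ = 12.38. For a polyprotic acid the predominant species crosses at each pKa: below pKa_n the protonated form dominates, above it the deprotonated form does. At pH = 5.0, the predominant species is H₂PO₄⁻.

H₂PO₄⁻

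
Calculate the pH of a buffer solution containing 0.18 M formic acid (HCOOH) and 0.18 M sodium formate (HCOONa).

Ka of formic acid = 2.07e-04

pKa = -log(2.07e-04) = 3.68. pH = pKa + log([A⁻]/[HA]) = 3.68 + log(0.18/0.18)

pH = 3.68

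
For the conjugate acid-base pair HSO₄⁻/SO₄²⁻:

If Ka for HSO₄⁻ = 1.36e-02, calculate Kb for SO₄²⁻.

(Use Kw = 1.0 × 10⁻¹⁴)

For a conjugate pair Ka × Kb = Kw, so Kb = Kw/Ka = 1.0 × 10⁻¹⁴ / 1.36e-02 = 7.35e-13.

K_b = 7.35e-13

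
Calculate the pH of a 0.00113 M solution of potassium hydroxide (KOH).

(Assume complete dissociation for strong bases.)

[OH⁻] = 0.00113 M for strong base. pOH = -log[OH⁻] = 2.95, pH = 14 - pOH

pH = 11.05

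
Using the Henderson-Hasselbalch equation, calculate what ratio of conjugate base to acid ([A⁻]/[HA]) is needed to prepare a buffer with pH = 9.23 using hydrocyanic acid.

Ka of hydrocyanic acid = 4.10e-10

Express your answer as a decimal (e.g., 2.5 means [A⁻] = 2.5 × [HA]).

pKa = -log(4.10e-10) = 9.3872. pH = pKa + log([A⁻]/[HA]), so log([A⁻]/[HA]) = pH − pKa = 9.23 − 9.3872 = -0.1572. [A⁻]/[HA] = 10^(-0.1572) = 0.696

[A⁻]/[HA] = 0.696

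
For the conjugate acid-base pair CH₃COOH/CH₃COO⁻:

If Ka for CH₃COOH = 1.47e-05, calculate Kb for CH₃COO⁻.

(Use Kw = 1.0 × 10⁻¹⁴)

For a conjugate pair Ka × Kb = Kw, so Kb = Kw/Ka = 1.0 × 10⁻¹⁴ / 1.47e-05 = 6.80e-10.

K_b = 6.80e-10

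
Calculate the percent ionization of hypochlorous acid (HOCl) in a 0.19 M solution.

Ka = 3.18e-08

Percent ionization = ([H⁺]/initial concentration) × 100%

Using Ka equilibrium: x² + Ka×x - Ka×C = 0. Solving: [H⁺] = 7.7714e-05. Percent = (7.7714e-05/0.19) × 100

Percent ionization = 0.0409%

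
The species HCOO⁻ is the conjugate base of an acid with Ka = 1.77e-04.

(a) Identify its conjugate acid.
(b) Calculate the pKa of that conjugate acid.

(a) The conjugate acid is formed by adding one H⁺ to HCOO⁻, giving HCOOH. (b) pKa = -log(Ka) = -log(1.77e-04) = 3.75.

Conjugate acid: HCOOH; pK_a = 3.75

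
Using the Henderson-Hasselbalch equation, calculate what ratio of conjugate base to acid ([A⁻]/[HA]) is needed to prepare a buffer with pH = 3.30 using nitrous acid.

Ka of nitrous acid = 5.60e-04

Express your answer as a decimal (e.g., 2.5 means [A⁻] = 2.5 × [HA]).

pKa = -log(5.60e-04) = 3.2518. pH = pKa + log([A⁻]/[HA]), so log([A⁻]/[HA]) = pH − pKa = 3.30 − 3.2518 = 0.0482. [A⁻]/[HA] = 10^(0.0482) = 1.12

[A⁻]/[HA] = 1.12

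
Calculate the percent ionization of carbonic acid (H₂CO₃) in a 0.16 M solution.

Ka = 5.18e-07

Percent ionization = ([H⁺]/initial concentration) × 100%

Using Ka equilibrium: x² + Ka×x - Ka×C = 0. Solving: [H⁺] = 2.8763e-04. Percent = (2.8763e-04/0.16) × 100

Percent ionization = 0.18%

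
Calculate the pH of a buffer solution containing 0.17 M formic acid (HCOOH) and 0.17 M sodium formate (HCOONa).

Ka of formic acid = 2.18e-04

pKa = -log(2.18e-04) = 3.66. pH = pKa + log([A⁻]/[HA]) = 3.66 + log(0.17/0.17)

pH = 3.66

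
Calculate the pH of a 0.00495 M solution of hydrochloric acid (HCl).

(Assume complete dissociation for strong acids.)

[H⁺] = 0.00495 M for strong acid. pH = -log[H⁺] = -log(0.00495)

pH = 2.31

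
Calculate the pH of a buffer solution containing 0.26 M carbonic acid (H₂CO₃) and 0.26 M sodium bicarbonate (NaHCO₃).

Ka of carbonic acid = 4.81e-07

pKa = -log(4.81e-07) = 6.32. pH = pKa + log([A⁻]/[HA]) = 6.32 + log(0.26/0.26)

pH = 6.32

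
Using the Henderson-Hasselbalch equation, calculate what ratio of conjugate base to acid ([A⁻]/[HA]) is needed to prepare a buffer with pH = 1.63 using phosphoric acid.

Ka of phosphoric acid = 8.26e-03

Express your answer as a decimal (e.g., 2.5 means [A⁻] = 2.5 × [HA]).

pKa = -log(8.26e-03) = 2.0830. pH = pKa + log([A⁻]/[HA]), so log([A⁻]/[HA]) = pH − pKa = 1.63 − 2.0830 = -0.4530. [A⁻]/[HA] = 10^(-0.4530) = 0.352

[A⁻]/[HA] = 0.352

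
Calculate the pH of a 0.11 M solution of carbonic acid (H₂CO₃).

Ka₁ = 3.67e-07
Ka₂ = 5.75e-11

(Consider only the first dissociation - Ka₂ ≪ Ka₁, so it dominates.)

First dissociation dominates. From Ka₁ = [H⁺][HA⁻]/[H₂A], x² + Ka₁·x − Ka₁·C = 0 with C = 0.11 M and Ka₁ = 3.67e-07. Solving: [H⁺] = (−Ka₁ + √(Ka₁² + 4·Ka₁·C)) / 2 = 2.0074e-04 M. pH = -log(2.0074e-04) = 3.70.

pH = 3.70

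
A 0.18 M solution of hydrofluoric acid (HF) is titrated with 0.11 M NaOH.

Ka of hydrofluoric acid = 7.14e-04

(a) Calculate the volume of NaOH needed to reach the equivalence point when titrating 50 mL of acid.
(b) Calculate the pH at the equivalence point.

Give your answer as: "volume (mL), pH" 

moles acid = 0.18 × 50/1000 = 0.009 mol; V_base = moles/0.11 × 1000 = 81.8 mL. At equivalence only the conjugate base is present: [A⁻] = 0.009/0.132 = 6.8276e-02 M. Kb = Kw/Ka = 1.40e-11; [OH⁻] = √(Kb × [A⁻]) = 9.7788e-07; pOH = 6.01; pH = 14 - pOH = 7.99.

V = 81.8 mL, pH = 7.99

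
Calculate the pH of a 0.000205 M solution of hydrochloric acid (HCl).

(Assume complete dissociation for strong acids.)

[H⁺] = 0.000205 M for strong acid. pH = -log[H⁺] = -log(0.000205)

pH = 3.69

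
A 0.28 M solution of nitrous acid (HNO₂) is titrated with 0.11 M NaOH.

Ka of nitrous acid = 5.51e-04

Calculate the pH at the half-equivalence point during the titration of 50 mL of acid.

At half-equivalence [HA] = [A⁻], so Henderson-Hasselbalch gives pH = pKa = -log(5.51e-04) = 3.26.

pH = pKa = 3.26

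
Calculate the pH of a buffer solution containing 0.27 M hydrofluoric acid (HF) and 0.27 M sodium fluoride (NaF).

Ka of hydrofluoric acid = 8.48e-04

pKa = -log(8.48e-04) = 3.07. pH = pKa + log([A⁻]/[HA]) = 3.07 + log(0.27/0.27)

pH = 3.07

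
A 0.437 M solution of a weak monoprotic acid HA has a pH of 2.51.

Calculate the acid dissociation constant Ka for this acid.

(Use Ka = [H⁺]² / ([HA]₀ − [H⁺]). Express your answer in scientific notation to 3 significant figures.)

[H⁺] = 10^(−pH) = 10^(−2.51) = 3.090e-03 M. For HA ⇌ H⁺ + A⁻, Ka = [H⁺][A⁻]/[HA] = [H⁺]² / ([HA]₀ − [H⁺]) = (3.090e-03)² / (0.437 − 3.090e-03) = 2.20e-05.

K_a = 2.20e-05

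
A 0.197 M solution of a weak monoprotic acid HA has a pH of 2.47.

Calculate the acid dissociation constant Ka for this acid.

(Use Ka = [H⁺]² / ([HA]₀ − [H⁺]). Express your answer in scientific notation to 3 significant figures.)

[H⁺] = 10^(−pH) = 10^(−2.47) = 3.388e-03 M. For HA ⇌ H⁺ + A⁻, Ka = [H⁺][A⁻]/[HA] = [H⁺]² / ([HA]₀ − [H⁺]) = (3.388e-03)² / (0.197 − 3.388e-03) = 5.93e-05.

K_a = 5.93e-05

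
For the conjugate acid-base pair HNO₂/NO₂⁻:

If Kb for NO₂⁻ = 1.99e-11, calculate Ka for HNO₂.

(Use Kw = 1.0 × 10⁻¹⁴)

For a conjugate pair Ka × Kb = Kw, so Ka = Kw/Kb = 1.0 × 10⁻¹⁴ / 1.99e-11 = 5.03e-04.

K_a = 5.03e-04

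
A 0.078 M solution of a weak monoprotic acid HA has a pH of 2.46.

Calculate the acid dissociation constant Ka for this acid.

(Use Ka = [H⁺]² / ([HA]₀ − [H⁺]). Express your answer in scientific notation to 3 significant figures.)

[H⁺] = 10^(−pH) = 10^(−2.46) = 3.467e-03 M. For HA ⇌ H⁺ + A⁻, Ka = [H⁺][A⁻]/[HA] = [H⁺]² / ([HA]₀ − [H⁺]) = (3.467e-03)² / (0.078 − 3.467e-03) = 1.61e-04.

K_a = 1.61e-04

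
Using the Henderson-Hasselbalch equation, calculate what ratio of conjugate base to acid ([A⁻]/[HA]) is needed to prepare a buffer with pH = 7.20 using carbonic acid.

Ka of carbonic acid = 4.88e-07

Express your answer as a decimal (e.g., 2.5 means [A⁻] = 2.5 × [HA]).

pKa = -log(4.88e-07) = 6.3116. pH = pKa + log([A⁻]/[HA]), so log([A⁻]/[HA]) = pH − pKa = 7.20 − 6.3116 = 0.8884. [A⁻]/[HA] = 10^(0.8884) = 7.73

[A⁻]/[HA] = 7.73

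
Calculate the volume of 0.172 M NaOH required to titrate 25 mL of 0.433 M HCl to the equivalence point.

At equivalence: moles acid = moles base. moles HCl = 0.433 × 25/1000 = 0.01082 mol. V_base = moles / 0.172 × 1000 = 62.9 mL.

V_{base} = 62.9 mL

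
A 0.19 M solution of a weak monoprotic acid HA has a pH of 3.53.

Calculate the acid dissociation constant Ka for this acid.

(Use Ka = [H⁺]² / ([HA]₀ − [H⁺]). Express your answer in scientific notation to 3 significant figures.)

[H⁺] = 10^(−pH) = 10^(−3.53) = 2.951e-04 M. For HA ⇌ H⁺ + A⁻, Ka = [H⁺][A⁻]/[HA] = [H⁺]² / ([HA]₀ − [H⁺]) = (2.951e-04)² / (0.19 − 2.951e-04) = 4.59e-07.

K_a = 4.59e-07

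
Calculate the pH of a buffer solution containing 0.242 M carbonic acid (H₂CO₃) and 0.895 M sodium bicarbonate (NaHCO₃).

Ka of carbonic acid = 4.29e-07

pKa = -log(4.29e-07) = 6.37. pH = pKa + log([A⁻]/[HA]) = 6.37 + log(0.895/0.242)

pH = 6.94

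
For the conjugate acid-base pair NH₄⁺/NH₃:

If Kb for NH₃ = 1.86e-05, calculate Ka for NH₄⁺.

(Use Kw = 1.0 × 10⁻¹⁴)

For a conjugate pair Ka × Kb = Kw, so Ka = Kw/Kb = 1.0 × 10⁻¹⁴ / 1.86e-05 = 5.38e-10.

K_a = 5.38e-10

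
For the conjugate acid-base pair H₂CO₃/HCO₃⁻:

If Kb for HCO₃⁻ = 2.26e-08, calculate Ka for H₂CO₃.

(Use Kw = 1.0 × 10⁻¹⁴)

For a conjugate pair Ka × Kb = Kw, so Ka = Kw/Kb = 1.0 × 10⁻¹⁴ / 2.26e-08 = 4.42e-07.

K_a = 4.42e-07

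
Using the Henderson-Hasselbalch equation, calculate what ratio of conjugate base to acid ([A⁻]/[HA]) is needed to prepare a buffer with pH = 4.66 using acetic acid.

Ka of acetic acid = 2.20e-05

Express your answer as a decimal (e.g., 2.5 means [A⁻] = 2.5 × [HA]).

pKa = -log(2.20e-05) = 4.6576. pH = pKa + log([A⁻]/[HA]), so log([A⁻]/[HA]) = pH − pKa = 4.66 − 4.6576 = 0.0024. [A⁻]/[HA] = 10^(0.0024) = 1.01

[A⁻]/[HA] = 1.01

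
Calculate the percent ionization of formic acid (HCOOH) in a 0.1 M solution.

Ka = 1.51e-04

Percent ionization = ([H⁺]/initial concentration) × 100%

Using Ka equilibrium: x² + Ka×x - Ka×C = 0. Solving: [H⁺] = 3.8111e-03. Percent = (3.8111e-03/0.1) × 100

Percent ionization = 3.81%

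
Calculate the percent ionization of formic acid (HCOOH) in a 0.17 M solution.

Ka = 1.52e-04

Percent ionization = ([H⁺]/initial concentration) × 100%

Using Ka equilibrium: x² + Ka×x - Ka×C = 0. Solving: [H⁺] = 5.0079e-03. Percent = (5.0079e-03/0.17) × 100

Percent ionization = 2.95%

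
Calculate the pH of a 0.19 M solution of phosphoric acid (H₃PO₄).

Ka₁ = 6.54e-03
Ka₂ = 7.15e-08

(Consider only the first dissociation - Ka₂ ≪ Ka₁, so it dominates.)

First dissociation dominates. From Ka₁ = [H⁺][HA⁻]/[H₂A], x² + Ka₁·x − Ka₁·C = 0 with C = 0.19 M and Ka₁ = 6.54e-03. Solving: [H⁺] = (−Ka₁ + √(Ka₁² + 4·Ka₁·C)) / 2 = 3.2132e-02 M. pH = -log(3.2132e-02) = 1.49.

pH = 1.49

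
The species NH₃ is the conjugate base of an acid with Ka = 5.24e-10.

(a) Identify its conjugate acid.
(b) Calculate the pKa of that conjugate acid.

(a) The conjugate acid is formed by adding one H⁺ to NH₃, giving NH₄⁺. (b) pKa = -log(Ka) = -log(5.24e-10) = 9.28.

Conjugate acid: NH₄⁺; pK_a = 9.28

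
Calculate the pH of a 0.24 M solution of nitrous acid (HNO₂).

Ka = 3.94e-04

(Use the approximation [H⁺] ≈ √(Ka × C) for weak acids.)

[H⁺] = √(Ka × C) = √(3.94e-04 × 0.24) = 9.7242e-03. pH = -log(9.7242e-03)

pH = 2.01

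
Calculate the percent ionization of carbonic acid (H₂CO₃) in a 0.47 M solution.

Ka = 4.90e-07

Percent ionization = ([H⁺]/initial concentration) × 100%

Using Ka equilibrium: x² + Ka×x - Ka×C = 0. Solving: [H⁺] = 4.7965e-04. Percent = (4.7965e-04/0.47) × 100

Percent ionization = 0.102%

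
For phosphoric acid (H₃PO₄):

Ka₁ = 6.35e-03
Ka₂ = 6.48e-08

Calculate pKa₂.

pKa₂ = -log(Ka₂) = -log(6.48e-08) = 7.19.

pK_{a2} = 7.19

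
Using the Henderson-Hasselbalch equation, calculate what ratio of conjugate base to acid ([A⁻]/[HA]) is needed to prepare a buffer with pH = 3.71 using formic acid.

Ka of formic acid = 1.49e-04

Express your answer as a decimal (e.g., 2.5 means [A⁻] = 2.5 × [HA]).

pKa = -log(1.49e-04) = 3.8268. pH = pKa + log([A⁻]/[HA]), so log([A⁻]/[HA]) = pH − pKa = 3.71 − 3.8268 = -0.1168. [A⁻]/[HA] = 10^(-0.1168) = 0.764

[A⁻]/[HA] = 0.764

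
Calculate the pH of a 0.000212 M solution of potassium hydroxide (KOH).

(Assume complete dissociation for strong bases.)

[OH⁻] = 0.000212 M for strong base. pOH = -log[OH⁻] = 3.67, pH = 14 - pOH

pH = 10.33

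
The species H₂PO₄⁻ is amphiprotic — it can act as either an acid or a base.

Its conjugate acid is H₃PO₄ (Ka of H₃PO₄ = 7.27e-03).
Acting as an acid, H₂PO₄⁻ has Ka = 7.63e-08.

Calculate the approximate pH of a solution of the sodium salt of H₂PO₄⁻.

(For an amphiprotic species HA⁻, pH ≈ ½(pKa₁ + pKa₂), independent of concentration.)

pKa₁ = -log(7.27e-03) = 2.14; pKa₂ = -log(7.63e-08) = 7.12. For an amphiprotic species, pH ≈ ½(pKa₁ + pKa₂) = ½(2.14 + 7.12) = 4.63.

pH = 4.63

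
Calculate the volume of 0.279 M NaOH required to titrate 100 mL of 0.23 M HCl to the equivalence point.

At equivalence: moles acid = moles base. moles HCl = 0.23 × 100/1000 = 0.023 mol. V_base = moles / 0.279 × 1000 = 82.4 mL.

V_{base} = 82.4 mL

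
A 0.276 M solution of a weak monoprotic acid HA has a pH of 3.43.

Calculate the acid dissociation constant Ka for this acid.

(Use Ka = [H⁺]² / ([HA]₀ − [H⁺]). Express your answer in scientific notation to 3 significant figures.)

[H⁺] = 10^(−pH) = 10^(−3.43) = 3.715e-04 M. For HA ⇌ H⁺ + A⁻, Ka = [H⁺][A⁻]/[HA] = [H⁺]² / ([HA]₀ − [H⁺]) = (3.715e-04)² / (0.276 − 3.715e-04) = 5.01e-07.

K_a = 5.01e-07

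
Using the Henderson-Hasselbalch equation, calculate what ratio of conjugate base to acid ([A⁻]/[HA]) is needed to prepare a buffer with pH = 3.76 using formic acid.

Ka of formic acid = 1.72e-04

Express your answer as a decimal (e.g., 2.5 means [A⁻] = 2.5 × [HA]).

pKa = -log(1.72e-04) = 3.7645. pH = pKa + log([A⁻]/[HA]), so log([A⁻]/[HA]) = pH − pKa = 3.76 − 3.7645 = -0.0045. [A⁻]/[HA] = 10^(-0.0045) = 0.990

[A⁻]/[HA] = 0.990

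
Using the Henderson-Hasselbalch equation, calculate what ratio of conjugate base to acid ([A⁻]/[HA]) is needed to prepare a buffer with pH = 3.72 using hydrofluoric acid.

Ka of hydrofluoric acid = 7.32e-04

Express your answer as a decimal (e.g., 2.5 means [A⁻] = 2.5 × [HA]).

pKa = -log(7.32e-04) = 3.1355. pH = pKa + log([A⁻]/[HA]), so log([A⁻]/[HA]) = pH − pKa = 3.72 − 3.1355 = 0.5845. [A⁻]/[HA] = 10^(0.5845) = 3.84

[A⁻]/[HA] = 3.84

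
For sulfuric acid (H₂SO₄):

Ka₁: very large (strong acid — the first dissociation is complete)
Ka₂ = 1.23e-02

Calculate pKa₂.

pKa₂ = -log(Ka₂) = -log(1.23e-02) = 1.91.

pK_{a2} = 1.91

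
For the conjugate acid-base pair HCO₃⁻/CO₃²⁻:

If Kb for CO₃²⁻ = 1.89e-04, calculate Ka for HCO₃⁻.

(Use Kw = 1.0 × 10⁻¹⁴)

For a conjugate pair Ka × Kb = Kw, so Ka = Kw/Kb = 1.0 × 10⁻¹⁴ / 1.89e-04 = 5.29e-11.

K_a = 5.29e-11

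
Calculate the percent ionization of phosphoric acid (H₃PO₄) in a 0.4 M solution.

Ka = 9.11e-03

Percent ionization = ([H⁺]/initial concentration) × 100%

Using Ka equilibrium: x² + Ka×x - Ka×C = 0. Solving: [H⁺] = 5.5982e-02. Percent = (5.5982e-02/0.4) × 100

Percent ionization = 14%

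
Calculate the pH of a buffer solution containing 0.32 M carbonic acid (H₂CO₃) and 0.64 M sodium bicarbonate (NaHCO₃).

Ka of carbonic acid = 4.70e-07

pKa = -log(4.70e-07) = 6.33. pH = pKa + log([A⁻]/[HA]) = 6.33 + log(0.64/0.32)

pH = 6.63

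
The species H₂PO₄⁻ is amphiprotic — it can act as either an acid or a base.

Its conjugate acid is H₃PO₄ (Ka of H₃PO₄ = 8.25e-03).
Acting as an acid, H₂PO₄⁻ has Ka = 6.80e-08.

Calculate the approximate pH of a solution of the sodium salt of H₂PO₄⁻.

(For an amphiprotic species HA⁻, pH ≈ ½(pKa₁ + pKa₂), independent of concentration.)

pKa₁ = -log(8.25e-03) = 2.08; pKa₂ = -log(6.80e-08) = 7.17. For an amphiprotic species, pH ≈ ½(pKa₁ + pKa₂) = ½(2.08 + 7.17) = 4.63.

pH = 4.63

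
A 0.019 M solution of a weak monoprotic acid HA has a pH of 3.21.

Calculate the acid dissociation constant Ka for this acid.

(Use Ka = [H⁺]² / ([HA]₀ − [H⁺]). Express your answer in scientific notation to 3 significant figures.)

[H⁺] = 10^(−pH) = 10^(−3.21) = 6.166e-04 M. For HA ⇌ H⁺ + A⁻, Ka = [H⁺][A⁻]/[HA] = [H⁺]² / ([HA]₀ − [H⁺]) = (6.166e-04)² / (0.019 − 6.166e-04) = 2.07e-05.

K_a = 2.07e-05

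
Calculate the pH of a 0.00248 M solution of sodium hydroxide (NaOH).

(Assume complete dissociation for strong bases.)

[OH⁻] = 0.00248 M for strong base. pOH = -log[OH⁻] = 2.61, pH = 14 - pOH

pH = 11.39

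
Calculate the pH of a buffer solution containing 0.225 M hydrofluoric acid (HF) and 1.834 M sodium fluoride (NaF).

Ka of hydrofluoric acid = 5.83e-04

pKa = -log(5.83e-04) = 3.23. pH = pKa + log([A⁻]/[HA]) = 3.23 + log(1.834/0.225)

pH = 4.15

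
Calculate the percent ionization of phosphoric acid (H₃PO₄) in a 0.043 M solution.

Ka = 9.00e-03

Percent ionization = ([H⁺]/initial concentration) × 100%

Using Ka equilibrium: x² + Ka×x - Ka×C = 0. Solving: [H⁺] = 1.5680e-02. Percent = (1.5680e-02/0.043) × 100

Percent ionization = 36.5%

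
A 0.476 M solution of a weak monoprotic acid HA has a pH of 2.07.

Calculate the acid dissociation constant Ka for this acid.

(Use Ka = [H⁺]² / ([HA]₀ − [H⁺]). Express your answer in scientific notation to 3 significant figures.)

[H⁺] = 10^(−pH) = 10^(−2.07) = 8.511e-03 M. For HA ⇌ H⁺ + A⁻, Ka = [H⁺][A⁻]/[HA] = [H⁺]² / ([HA]₀ − [H⁺]) = (8.511e-03)² / (0.476 − 8.511e-03) = 1.55e-04.

K_a = 1.55e-04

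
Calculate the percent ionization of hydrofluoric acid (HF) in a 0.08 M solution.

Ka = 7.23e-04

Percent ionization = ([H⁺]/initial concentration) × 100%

Using Ka equilibrium: x² + Ka×x - Ka×C = 0. Solving: [H⁺] = 7.2523e-03. Percent = (7.2523e-03/0.08) × 100

Percent ionization = 9.07%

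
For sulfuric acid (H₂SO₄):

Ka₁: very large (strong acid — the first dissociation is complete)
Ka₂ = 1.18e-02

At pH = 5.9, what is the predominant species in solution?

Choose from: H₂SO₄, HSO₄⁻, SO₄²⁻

The first dissociation is complete, so H₂SO₄ itself is never the predominant species in water; pKa₂ = -log(1.18e-02) = 1.93. For a polyprotic acid the predominant species crosses at each pKa: below pKa_n the protonated form dominates, above it the deprotonated form does. At pH = 5.9, the predominant species is SO₄²⁻.

SO₄²⁻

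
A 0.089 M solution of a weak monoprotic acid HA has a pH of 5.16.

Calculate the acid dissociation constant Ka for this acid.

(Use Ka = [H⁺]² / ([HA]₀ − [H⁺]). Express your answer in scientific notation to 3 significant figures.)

[H⁺] = 10^(−pH) = 10^(−5.16) = 6.918e-06 M. For HA ⇌ H⁺ + A⁻, Ka = [H⁺][A⁻]/[HA] = [H⁺]² / ([HA]₀ − [H⁺]) = (6.918e-06)² / (0.089 − 6.918e-06) = 5.38e-10.

K_a = 5.38e-10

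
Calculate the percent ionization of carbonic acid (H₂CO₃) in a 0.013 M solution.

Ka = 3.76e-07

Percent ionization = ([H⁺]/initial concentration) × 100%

Using Ka equilibrium: x² + Ka×x - Ka×C = 0. Solving: [H⁺] = 6.9726e-05. Percent = (6.9726e-05/0.013) × 100

Percent ionization = 0.536%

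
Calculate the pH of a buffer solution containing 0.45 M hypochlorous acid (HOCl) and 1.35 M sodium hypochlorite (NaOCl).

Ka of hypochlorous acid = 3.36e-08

pKa = -log(3.36e-08) = 7.47. pH = pKa + log([A⁻]/[HA]) = 7.47 + log(1.35/0.45)

pH = 7.95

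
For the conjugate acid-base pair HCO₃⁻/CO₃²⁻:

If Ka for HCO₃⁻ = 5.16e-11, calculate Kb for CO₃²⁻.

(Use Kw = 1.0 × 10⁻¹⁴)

For a conjugate pair Ka × Kb = Kw, so Kb = Kw/Ka = 1.0 × 10⁻¹⁴ / 5.16e-11 = 1.94e-04.

K_b = 1.94e-04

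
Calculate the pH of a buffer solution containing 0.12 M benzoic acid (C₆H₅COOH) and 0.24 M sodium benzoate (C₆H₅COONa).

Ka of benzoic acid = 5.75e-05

pKa = -log(5.75e-05) = 4.24. pH = pKa + log([A⁻]/[HA]) = 4.24 + log(0.24/0.12)

pH = 4.54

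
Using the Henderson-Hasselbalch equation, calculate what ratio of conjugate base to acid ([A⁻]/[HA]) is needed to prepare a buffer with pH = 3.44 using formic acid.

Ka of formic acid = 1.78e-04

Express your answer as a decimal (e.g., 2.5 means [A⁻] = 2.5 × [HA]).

pKa = -log(1.78e-04) = 3.7496. pH = pKa + log([A⁻]/[HA]), so log([A⁻]/[HA]) = pH − pKa = 3.44 − 3.7496 = -0.3096. [A⁻]/[HA] = 10^(-0.3096) = 0.490

[A⁻]/[HA] = 0.490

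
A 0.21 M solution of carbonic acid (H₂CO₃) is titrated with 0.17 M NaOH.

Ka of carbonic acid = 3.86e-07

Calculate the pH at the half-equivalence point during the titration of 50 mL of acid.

At half-equivalence [HA] = [A⁻], so Henderson-Hasselbalch gives pH = pKa = -log(3.86e-07) = 6.41.

pH = pKa = 6.41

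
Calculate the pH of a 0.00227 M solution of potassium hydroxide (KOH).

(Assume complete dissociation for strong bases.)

[OH⁻] = 0.00227 M for strong base. pOH = -log[OH⁻] = 2.64, pH = 14 - pOH

pH = 11.36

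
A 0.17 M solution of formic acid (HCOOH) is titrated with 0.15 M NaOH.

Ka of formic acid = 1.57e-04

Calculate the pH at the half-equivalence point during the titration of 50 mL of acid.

At half-equivalence [HA] = [A⁻], so Henderson-Hasselbalch gives pH = pKa = -log(1.57e-04) = 3.80.

pH = pKa = 3.80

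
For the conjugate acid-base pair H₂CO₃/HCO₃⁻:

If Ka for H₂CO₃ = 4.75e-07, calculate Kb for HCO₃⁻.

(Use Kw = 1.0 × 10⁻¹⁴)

For a conjugate pair Ka × Kb = Kw, so Kb = Kw/Ka = 1.0 × 10⁻¹⁴ / 4.75e-07 = 2.11e-08.

K_b = 2.11e-08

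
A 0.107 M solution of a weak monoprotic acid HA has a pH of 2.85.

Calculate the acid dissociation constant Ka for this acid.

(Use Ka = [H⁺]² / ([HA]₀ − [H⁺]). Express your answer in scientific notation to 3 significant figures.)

[H⁺] = 10^(−pH) = 10^(−2.85) = 1.413e-03 M. For HA ⇌ H⁺ + A⁻, Ka = [H⁺][A⁻]/[HA] = [H⁺]² / ([HA]₀ − [H⁺]) = (1.413e-03)² / (0.107 − 1.413e-03) = 1.89e-05.

K_a = 1.89e-05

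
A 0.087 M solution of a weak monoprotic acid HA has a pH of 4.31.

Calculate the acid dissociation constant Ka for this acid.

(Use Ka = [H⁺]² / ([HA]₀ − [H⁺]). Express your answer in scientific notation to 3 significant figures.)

[H⁺] = 10^(−pH) = 10^(−4.31) = 4.898e-05 M. For HA ⇌ H⁺ + A⁻, Ka = [H⁺][A⁻]/[HA] = [H⁺]² / ([HA]₀ − [H⁺]) = (4.898e-05)² / (0.087 − 4.898e-05) = 2.76e-08.

K_a = 2.76e-08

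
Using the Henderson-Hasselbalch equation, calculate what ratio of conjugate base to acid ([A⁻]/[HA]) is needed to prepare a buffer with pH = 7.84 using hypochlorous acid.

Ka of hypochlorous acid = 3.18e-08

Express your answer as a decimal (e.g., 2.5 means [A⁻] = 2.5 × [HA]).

pKa = -log(3.18e-08) = 7.4976. pH = pKa + log([A⁻]/[HA]), so log([A⁻]/[HA]) = pH − pKa = 7.84 − 7.4976 = 0.3424. [A⁻]/[HA] = 10^(0.3424) = 2.20

[A⁻]/[HA] = 2.20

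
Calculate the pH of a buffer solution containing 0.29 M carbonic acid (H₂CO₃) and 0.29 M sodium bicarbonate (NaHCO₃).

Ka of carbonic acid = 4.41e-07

pKa = -log(4.41e-07) = 6.36. pH = pKa + log([A⁻]/[HA]) = 6.36 + log(0.29/0.29)

pH = 6.36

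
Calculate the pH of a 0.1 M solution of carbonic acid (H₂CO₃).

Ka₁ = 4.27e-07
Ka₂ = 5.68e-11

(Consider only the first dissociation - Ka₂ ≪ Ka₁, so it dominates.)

First dissociation dominates. From Ka₁ = [H⁺][HA⁻]/[H₂A], x² + Ka₁·x − Ka₁·C = 0 with C = 0.1 M and Ka₁ = 4.27e-07. Solving: [H⁺] = (−Ka₁ + √(Ka₁² + 4·Ka₁·C)) / 2 = 2.0643e-04 M. pH = -log(2.0643e-04) = 3.69.

pH = 3.69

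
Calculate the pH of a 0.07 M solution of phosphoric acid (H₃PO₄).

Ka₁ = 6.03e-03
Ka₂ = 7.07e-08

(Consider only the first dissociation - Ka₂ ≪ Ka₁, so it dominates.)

First dissociation dominates. From Ka₁ = [H⁺][HA⁻]/[H₂A], x² + Ka₁·x − Ka₁·C = 0 with C = 0.07 M and Ka₁ = 6.03e-03. Solving: [H⁺] = (−Ka₁ + √(Ka₁² + 4·Ka₁·C)) / 2 = 1.7750e-02 M. pH = -log(1.7750e-02) = 1.75.

pH = 1.75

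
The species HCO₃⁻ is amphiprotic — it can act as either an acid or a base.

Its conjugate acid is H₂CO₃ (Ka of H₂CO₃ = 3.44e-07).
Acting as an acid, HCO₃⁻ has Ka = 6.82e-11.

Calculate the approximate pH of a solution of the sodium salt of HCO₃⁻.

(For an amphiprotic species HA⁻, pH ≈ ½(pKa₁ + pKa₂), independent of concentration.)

pKa₁ = -log(3.44e-07) = 6.46; pKa₂ = -log(6.82e-11) = 10.17. For an amphiprotic species, pH ≈ ½(pKa₁ + pKa₂) = ½(6.46 + 10.17) = 8.31.

pH = 8.31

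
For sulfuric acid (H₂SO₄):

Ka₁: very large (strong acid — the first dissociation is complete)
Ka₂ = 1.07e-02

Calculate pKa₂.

pKa₂ = -log(Ka₂) = -log(1.07e-02) = 1.97.

pK_{a2} = 1.97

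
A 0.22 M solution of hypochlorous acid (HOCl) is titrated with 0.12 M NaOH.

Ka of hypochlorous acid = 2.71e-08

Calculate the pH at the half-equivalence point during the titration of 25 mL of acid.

At half-equivalence [HA] = [A⁻], so Henderson-Hasselbalch gives pH = pKa = -log(2.71e-08) = 7.57.

pH = pKa = 7.57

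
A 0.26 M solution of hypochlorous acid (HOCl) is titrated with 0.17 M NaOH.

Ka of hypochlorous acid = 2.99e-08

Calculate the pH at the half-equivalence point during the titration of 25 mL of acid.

At half-equivalence [HA] = [A⁻], so Henderson-Hasselbalch gives pH = pKa = -log(2.99e-08) = 7.52.

pH = pKa = 7.52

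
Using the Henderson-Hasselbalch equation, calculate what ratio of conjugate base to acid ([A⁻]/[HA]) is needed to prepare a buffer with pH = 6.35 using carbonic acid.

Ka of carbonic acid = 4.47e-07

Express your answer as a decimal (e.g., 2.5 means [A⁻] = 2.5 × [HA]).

pKa = -log(4.47e-07) = 6.3497. pH = pKa + log([A⁻]/[HA]), so log([A⁻]/[HA]) = pH − pKa = 6.35 − 6.3497 = 0.0003. [A⁻]/[HA] = 10^(0.0003) = 1.00

[A⁻]/[HA] = 1.00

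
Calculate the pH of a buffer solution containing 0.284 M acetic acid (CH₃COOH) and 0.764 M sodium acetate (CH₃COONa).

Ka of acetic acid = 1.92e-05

pKa = -log(1.92e-05) = 4.72. pH = pKa + log([A⁻]/[HA]) = 4.72 + log(0.764/0.284)

pH = 5.15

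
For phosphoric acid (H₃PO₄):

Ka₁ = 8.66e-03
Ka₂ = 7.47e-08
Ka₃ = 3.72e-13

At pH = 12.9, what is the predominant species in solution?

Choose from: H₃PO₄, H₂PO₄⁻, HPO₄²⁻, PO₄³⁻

pKa₁ = 2.06, pKa₂ = 7.13, pKa₃ = 12.43. For a polyprotic acid the predominant species crosses at each pKa: below pKa_n the protonated form dominates, above it the deprotonated form does. At pH = 12.9, the predominant species is PO₄³⁻.

PO₄³⁻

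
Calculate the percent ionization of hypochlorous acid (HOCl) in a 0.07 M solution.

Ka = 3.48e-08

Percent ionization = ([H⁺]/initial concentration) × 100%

Using Ka equilibrium: x² + Ka×x - Ka×C = 0. Solving: [H⁺] = 4.9338e-05. Percent = (4.9338e-05/0.07) × 100

Percent ionization = 0.0705%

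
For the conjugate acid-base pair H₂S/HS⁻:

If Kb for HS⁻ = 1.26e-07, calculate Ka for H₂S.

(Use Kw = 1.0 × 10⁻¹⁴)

For a conjugate pair Ka × Kb = Kw, so Ka = Kw/Kb = 1.0 × 10⁻¹⁴ / 1.26e-07 = 7.94e-08.

K_a = 7.94e-08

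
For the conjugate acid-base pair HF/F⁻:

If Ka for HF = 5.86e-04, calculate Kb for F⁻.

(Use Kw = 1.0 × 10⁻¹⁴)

For a conjugate pair Ka × Kb = Kw, so Kb = Kw/Ka = 1.0 × 10⁻¹⁴ / 5.86e-04 = 1.71e-11.

K_b = 1.71e-11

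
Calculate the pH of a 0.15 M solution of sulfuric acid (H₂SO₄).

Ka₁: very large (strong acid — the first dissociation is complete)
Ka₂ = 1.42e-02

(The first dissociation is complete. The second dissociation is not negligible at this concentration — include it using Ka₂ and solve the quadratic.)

First dissociation is complete: [H⁺]₀ = [HSO₄⁻]₀ = C = 0.15 M. Second dissociation HSO₄⁻ ⇌ H⁺ + SO₄²⁻: let x = [SO₄²⁻]. Ka₂ = (C + x)·x / (C − x) = 1.42e-02 → x² + (C + Ka₂)·x − Ka₂·C = 0 → x² + 0.16420·x − 2.130e-03 = 0. x = (−0.16420 + √(0.16420² + 4 × 2.130e-03)) / 2 = 1.2083e-02 M. [H⁺] = C + x = 0.15 + 1.2083e-02 = 1.6208e-01 M. pH = -log(1.6208e-01) = 0.79.

pH = 0.79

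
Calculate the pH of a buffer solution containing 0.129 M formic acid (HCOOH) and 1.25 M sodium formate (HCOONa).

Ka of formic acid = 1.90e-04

pKa = -log(1.90e-04) = 3.72. pH = pKa + log([A⁻]/[HA]) = 3.72 + log(1.25/0.129)

pH = 4.71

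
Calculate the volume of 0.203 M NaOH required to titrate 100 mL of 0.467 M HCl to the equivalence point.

At equivalence: moles acid = moles base. moles HCl = 0.467 × 100/1000 = 0.0467 mol. V_base = moles / 0.203 × 1000 = 230.0 mL.

V_{base} = 230.0 mL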